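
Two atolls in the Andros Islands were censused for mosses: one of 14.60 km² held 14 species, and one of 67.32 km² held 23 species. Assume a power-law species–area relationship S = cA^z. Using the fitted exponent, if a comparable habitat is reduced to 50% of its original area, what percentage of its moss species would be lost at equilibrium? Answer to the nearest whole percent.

20%

z = ln(23/14) / ln(67.32/14.6) = 0.4964 / 1.5284 = 0.3248
S_new/S_old = (A_new/A_old)^z = 0.5^0.3248 = exp(0.3248 × -0.6931) = 0.7984
Fraction lost = 1 − 0.7984 = 0.2016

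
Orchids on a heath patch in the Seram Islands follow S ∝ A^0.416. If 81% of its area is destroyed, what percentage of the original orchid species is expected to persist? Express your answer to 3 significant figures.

S_new/S_old = (A_new/A_old)^z = 0.19^0.416
= exp(0.416 × ln 0.19) = exp(0.416 × -1.6607) = exp(-0.6909) ≈ 0.5011

50.1%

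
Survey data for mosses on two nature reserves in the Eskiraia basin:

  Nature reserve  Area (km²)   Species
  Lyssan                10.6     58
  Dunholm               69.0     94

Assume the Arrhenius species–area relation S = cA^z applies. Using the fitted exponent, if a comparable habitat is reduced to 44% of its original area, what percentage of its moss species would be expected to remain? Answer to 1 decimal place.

80.9%

z = ln(94/58) / ln(69/10.6) = 0.4829 / 1.8733 = 0.2578
S_new/S_old = (A_new/A_old)^z = 0.44^0.2578 = exp(0.2578 × -0.8210) = 0.8093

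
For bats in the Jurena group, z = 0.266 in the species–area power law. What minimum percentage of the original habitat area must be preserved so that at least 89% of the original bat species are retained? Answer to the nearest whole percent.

65%

Need (A_new/A_old)^0.266 = 0.89, so A_new/A_old = 0.89^(1/0.266) = 0.89^3.759
ln(A_new/A_old) = ln 0.89 / 0.266 = -0.1165 / 0.266 = -0.4381
A_new/A_old = e^-0.4381 ≈ 0.6453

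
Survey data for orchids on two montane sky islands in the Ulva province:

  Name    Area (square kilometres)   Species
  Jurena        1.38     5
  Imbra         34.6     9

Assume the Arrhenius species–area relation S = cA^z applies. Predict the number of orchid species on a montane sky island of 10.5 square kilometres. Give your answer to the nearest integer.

z = ln(9/5) / ln(34.6/1.38) = 0.5878 / 3.2218 = 0.1824
c = 5 / 1.38^0.1824 = 5 / 1.061 = 4.715
S₃ = 4.715 × 10.5^0.1824 = 4.715 × 1.536 ≈ 7.24

7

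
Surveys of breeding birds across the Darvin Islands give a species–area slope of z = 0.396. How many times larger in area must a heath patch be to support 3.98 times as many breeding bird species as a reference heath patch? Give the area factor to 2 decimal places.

32.72

(A₂/A₁)^0.396 = 3.98, so A₂/A₁ = 3.98^(1/0.396) = 3.98^2.525
ln(A₂/A₁) = ln 3.98 / 0.396 = 1.3813 / 0.396 = 3.4881
A₂/A₁ = e^3.4881 ≈ 32.72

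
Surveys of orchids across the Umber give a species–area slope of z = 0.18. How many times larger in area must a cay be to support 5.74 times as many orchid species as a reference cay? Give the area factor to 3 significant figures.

(A₂/A₁)^0.18 = 5.74, so A₂/A₁ = 5.74^(1/0.18) = 5.74^5.556
ln(A₂/A₁) = ln 5.74 / 0.18 = 1.7475 / 0.18 = 9.7081
A₂/A₁ = e^9.7081 ≈ 16450

16500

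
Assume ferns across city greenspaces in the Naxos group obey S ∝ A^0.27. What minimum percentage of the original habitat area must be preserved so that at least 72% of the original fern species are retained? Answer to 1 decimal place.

Need (A_new/A_old)^0.27 = 0.72, so A_new/A_old = 0.72^(1/0.27) = 0.72^3.704
ln(A_new/A_old) = ln 0.72 / 0.27 = -0.3285 / 0.27 = -1.2167
A_new/A_old = e^-1.2167 ≈ 0.2962

29.6%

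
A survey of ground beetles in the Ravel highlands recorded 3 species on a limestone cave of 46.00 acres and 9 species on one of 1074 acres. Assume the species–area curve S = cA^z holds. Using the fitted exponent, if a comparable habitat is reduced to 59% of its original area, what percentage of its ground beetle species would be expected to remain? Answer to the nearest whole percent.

z = ln(9/3) / ln(1074/46) = 1.0986 / 3.1505 = 0.3487
S_new/S_old = (A_new/A_old)^z = 0.59^0.3487 = exp(0.3487 × -0.5276) = 0.8319

83%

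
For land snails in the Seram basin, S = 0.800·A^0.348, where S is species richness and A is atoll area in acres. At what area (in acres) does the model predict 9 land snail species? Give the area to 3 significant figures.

9 = 0.8 × A^0.348  ⇒  A^0.348 = 9/0.8 = 11.25
ln A = ln(11.25) / 0.348 = 2.4204 / 0.348 = 6.9551
A = e^6.9551 ≈ 1048 acres

1050 acres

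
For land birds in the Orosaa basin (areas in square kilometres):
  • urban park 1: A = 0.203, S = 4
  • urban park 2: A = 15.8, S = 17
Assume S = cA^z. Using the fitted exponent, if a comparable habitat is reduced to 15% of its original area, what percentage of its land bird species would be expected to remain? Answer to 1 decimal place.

z = ln(17/4) / ln(15.8/0.203) = 1.4469 / 4.3546 = 0.3323
S_new/S_old = (A_new/A_old)^z = 0.15^0.3323 = exp(0.3323 × -1.8971) = 0.5324

53.2%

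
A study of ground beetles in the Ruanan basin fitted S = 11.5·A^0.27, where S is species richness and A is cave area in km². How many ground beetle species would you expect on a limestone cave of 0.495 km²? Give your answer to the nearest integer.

10 species

S = 11.5 × 0.495^0.27 = 11.5 × 0.8271 ≈ 9.511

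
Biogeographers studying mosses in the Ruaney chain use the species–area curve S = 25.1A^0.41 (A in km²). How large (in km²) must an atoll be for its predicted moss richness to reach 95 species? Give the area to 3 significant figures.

95 = 25.1 × A^0.41  ⇒  A^0.41 = 95/25.1 = 3.785
ln A = ln(3.785) / 0.41 = 1.3310 / 0.41 = 3.2464
A = e^3.2464 ≈ 25.7 km²

25.7 km²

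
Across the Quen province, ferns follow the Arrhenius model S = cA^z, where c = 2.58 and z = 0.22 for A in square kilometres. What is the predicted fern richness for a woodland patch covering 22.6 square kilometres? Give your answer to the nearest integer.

5

S = 2.58 × 22.6^0.22
ln S = ln 2.58 + 0.22 × ln 22.6 = 0.9478 + 0.22 × 3.1179 = 1.6337
S = e^1.6337 ≈ 5.123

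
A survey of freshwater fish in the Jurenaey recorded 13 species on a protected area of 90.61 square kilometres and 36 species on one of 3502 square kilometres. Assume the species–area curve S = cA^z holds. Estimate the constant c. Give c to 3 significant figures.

z = ln(S₂/S₁) / ln(A₂/A₁) = ln(36/13) / ln(3502/90.61) = 1.0186 / 3.6545 = 0.2787
c = S₁ / A₁^z = 13 / 90.61^0.2787 = 13 / 3.512 = 3.702

3.70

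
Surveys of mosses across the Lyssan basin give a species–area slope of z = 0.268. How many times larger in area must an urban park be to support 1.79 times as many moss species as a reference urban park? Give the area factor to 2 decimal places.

(A₂/A₁)^0.268 = 1.79, so A₂/A₁ = 1.79^(1/0.268) = 1.79^3.731
ln(A₂/A₁) = ln 1.79 / 0.268 = 0.5822 / 0.268 = 2.1724
A₂/A₁ = e^2.1724 ≈ 8.78

8.78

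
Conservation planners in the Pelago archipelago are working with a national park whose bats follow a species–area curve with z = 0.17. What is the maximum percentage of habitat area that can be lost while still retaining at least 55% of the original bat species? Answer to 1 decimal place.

Need (A_new/A_old)^0.17 = 0.55, so A_new/A_old = 0.55^(1/0.17) = 0.55^5.882
ln(A_new/A_old) = ln 0.55 / 0.17 = -0.5978 / 0.17 = -3.5167
A_new/A_old = e^-3.5167 ≈ 0.0297
Fraction that can be lost = 1 − 0.0297 = 0.9703

97.0%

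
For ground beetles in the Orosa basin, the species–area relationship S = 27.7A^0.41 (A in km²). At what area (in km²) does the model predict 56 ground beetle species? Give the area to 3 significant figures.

5.57 km²

56 = 27.7 × A^0.41  ⇒  A^0.41 = 56/27.7 = 2.022
ln A = ln(2.022) / 0.41 = 0.7039 / 0.41 = 1.7169
A = e^1.7169 ≈ 5.567 km²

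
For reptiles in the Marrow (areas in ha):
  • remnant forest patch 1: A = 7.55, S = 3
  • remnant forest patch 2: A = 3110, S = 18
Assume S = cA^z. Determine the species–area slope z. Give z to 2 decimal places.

Taking logs: ln S = ln c + z ln A, so z = (ln S₂ − ln S₁)/(ln A₂ − ln A₁).
z = ln(18/3) / ln(3110/7.55) = ln(6) / ln(411.9) = 1.7918 / 6.0208 = 0.2976

0.30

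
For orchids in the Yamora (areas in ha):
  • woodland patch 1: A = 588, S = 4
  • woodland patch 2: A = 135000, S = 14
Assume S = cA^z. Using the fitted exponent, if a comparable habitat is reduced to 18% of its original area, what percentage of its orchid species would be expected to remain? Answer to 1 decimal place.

67.4%

z = ln(14/4) / ln(135000/588) = 1.2528 / 5.4363 = 0.2304
S_new/S_old = (A_new/A_old)^z = 0.18^0.2304 = exp(0.2304 × -1.7148) = 0.6736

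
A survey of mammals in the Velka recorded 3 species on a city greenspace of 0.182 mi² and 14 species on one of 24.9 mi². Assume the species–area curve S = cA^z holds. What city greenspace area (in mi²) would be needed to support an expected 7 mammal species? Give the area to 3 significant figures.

z = ln(14/3) / ln(24.9/0.182) = 1.5404 / 4.9186 = 0.3132
c = 3 / 0.182^0.3132 = 3 / 0.5865 = 5.115
A = (7/5.115)^(1/0.3132) ⇒ ln A = ln(1.368)/0.3132 = 1.0017
A = e^1.0017 ≈ 2.723 mi²

2.72 mi²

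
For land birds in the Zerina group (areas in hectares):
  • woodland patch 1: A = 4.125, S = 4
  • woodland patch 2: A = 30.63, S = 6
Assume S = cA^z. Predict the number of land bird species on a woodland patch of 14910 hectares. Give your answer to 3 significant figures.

z = ln(6/4) / ln(30.63/4.125) = 0.4055 / 2.0049 = 0.2022
c = 4 / 4.125^0.2022 = 4 / 1.332 = 3.003
S₃ = 3.003 × 14910^0.2022 = 3.003 × 6.983 ≈ 20.97

21.0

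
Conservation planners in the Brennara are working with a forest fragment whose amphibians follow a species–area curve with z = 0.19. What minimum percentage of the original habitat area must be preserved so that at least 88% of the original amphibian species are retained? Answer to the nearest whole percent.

51%

Need (A_new/A_old)^0.19 = 0.88, so A_new/A_old = 0.88^(1/0.19) = 0.88^5.263
ln(A_new/A_old) = ln 0.88 / 0.19 = -0.1278 / 0.19 = -0.6728
A_new/A_old = e^-0.6728 ≈ 0.5103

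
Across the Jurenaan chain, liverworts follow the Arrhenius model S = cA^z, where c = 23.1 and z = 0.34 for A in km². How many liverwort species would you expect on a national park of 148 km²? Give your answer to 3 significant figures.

S = 23.1 × 148^0.34
ln S = ln 23.1 + 0.34 × ln 148 = 3.1398 + 0.34 × 4.9972 = 4.8389
S = e^4.8389 ≈ 126.3

126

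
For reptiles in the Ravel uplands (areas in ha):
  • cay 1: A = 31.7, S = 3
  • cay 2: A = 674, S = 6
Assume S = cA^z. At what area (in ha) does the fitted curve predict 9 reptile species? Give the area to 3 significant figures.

z = ln(6/3) / ln(674/31.7) = 0.6931 / 3.0569 = 0.2267
c = 3 / 31.7^0.2267 = 3 / 2.19 = 1.37
A = (9/1.37)^(1/0.2267) ⇒ ln A = ln(6.569)/0.2267 = 8.3014
A = e^8.3014 ≈ 4030 ha

4030 ha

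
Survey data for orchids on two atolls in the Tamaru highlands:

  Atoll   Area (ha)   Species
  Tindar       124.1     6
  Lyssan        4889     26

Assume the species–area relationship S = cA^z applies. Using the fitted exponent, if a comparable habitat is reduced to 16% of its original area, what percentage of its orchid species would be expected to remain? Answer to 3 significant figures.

48.1%

z = ln(26/6) / ln(4889/124.1) = 1.4663 / 3.6737 = 0.3991
S_new/S_old = (A_new/A_old)^z = 0.16^0.3991 = exp(0.3991 × -1.8326) = 0.4812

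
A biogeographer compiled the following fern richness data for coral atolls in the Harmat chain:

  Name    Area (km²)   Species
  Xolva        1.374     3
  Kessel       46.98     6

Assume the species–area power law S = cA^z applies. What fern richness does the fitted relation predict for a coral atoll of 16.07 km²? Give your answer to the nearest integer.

5

z = ln(6/3) / ln(46.98/1.374) = 0.6931 / 3.5320 = 0.1962
c = 3 / 1.374^0.1962 = 3 / 1.064 = 2.819
S₃ = 2.819 × 16.07^0.1962 = 2.819 × 1.725 ≈ 4.861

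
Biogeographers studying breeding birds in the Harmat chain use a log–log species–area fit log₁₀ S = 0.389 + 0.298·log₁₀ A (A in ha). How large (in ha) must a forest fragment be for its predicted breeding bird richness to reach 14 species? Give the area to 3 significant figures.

347 ha

14 = 2.449 × A^0.298  ⇒  A^0.298 = 14/2.449 = 5.716
ln A = ln(5.716) / 0.298 = 1.7434 / 0.298 = 5.8502
A = e^5.8502 ≈ 347.3 ha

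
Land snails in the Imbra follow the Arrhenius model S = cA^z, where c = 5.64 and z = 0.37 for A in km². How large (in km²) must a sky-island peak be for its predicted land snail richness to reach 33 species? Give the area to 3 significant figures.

118 km²

33 = 5.64 × A^0.37  ⇒  A^0.37 = 33/5.64 = 5.851
ln A = ln(5.851) / 0.37 = 1.7666 / 0.37 = 4.7747
A = e^4.7747 ≈ 118.5 km²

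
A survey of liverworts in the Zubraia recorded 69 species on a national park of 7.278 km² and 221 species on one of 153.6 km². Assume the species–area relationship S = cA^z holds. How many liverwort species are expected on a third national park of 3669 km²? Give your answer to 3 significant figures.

742

z = ln(221/69) / ln(153.6/7.278) = 1.1641 / 3.0495 = 0.3817
c = 69 / 7.278^0.3817 = 69 / 2.133 = 32.34
S₃ = 32.34 × 3669^0.3817 = 32.34 × 22.94 ≈ 742.1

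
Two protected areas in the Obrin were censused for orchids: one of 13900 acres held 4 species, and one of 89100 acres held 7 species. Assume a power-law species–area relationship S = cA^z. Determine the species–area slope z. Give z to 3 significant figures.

0.301

Taking logs: ln S = ln c + z ln A, so z = (ln S₂ − ln S₁)/(ln A₂ − ln A₁).
z = ln(7/4) / ln(89100/13900) = ln(1.75) / ln(6.41) = 0.5596 / 1.8579 = 0.3012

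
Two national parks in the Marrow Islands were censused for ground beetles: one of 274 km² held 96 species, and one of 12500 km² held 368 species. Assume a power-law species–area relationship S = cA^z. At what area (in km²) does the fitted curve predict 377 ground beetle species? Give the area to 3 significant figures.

z = ln(368/96) / ln(12500/274) = 1.3437 / 3.8204 = 0.3517
c = 96 / 274^0.3517 = 96 / 7.202 = 13.33
A = (377/13.33)^(1/0.3517) ⇒ ln A = ln(28.28)/0.3517 = 9.5022
A = e^9.5022 ≈ 13389 km²

13400 km²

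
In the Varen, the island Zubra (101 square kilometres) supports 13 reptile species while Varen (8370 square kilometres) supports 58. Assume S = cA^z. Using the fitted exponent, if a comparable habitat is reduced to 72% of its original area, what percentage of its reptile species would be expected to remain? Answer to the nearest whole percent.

z = ln(58/13) / ln(8370/101) = 1.4955 / 4.4173 = 0.3386
S_new/S_old = (A_new/A_old)^z = 0.72^0.3386 = exp(0.3386 × -0.3285) = 0.8947

89%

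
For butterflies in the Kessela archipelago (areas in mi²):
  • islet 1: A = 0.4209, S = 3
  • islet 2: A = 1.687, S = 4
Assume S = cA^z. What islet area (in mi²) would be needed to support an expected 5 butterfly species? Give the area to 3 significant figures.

z = ln(4/3) / ln(1.687/0.4209) = 0.2877 / 1.3883 = 0.2072
c = 3 / 0.4209^0.2072 = 3 / 0.8358 = 3.589
A = (5/3.589)^(1/0.2072) ⇒ ln A = ln(1.393)/0.2072 = 1.5998
A = e^1.5998 ≈ 4.952 mi²

4.95 mi²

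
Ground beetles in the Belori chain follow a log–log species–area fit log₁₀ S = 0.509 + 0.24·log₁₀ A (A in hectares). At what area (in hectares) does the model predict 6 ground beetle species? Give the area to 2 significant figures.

13 hectares

6 = 3.228 × A^0.24  ⇒  A^0.24 = 6/3.228 = 1.858
ln A = ln(1.858) / 0.24 = 0.6197 / 0.24 = 2.5823
A = e^2.5823 ≈ 13.23 hectares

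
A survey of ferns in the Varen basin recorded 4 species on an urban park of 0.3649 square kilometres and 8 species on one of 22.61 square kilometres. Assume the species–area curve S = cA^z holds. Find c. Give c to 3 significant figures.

4.74

z = ln(S₂/S₁) / ln(A₂/A₁) = ln(8/4) / ln(22.61/0.3649) = 0.6931 / 4.1265 = 0.1680
c = S₁ / A₁^z = 4 / 0.3649^0.1680 = 4 / 0.8442 = 4.738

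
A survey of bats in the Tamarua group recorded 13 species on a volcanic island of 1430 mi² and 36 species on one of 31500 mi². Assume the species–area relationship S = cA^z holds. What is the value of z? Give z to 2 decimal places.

Taking logs: ln S = ln c + z ln A, so z = (ln S₂ − ln S₁)/(ln A₂ − ln A₁).
z = ln(36/13) / ln(31500/1430) = ln(2.769) / ln(22.03) = 1.0186 / 3.0923 = 0.3294

0.33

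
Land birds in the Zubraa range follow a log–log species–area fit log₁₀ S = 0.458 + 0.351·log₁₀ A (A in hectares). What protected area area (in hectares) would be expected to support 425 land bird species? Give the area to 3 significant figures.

425 = 2.871 × A^0.351  ⇒  A^0.351 = 425/2.871 = 148
ln A = ln(148) / 0.351 = 4.9975 / 0.351 = 14.2379
A = e^14.2379 ≈ 1525613 hectares

1530000 hectares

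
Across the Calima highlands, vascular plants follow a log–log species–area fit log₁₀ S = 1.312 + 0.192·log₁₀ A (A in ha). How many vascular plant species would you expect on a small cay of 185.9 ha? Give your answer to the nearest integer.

56

S = 20.51 × 185.9^0.192 = 20.51 × 2.727 ≈ 55.94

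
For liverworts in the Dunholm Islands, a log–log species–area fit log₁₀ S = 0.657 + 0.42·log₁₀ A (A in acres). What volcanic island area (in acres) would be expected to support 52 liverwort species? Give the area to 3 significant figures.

332 acres

52 = 4.539 × A^0.42  ⇒  A^0.42 = 52/4.539 = 11.46
ln A = ln(11.46) / 0.42 = 2.4384 / 0.42 = 5.8058
A = e^5.8058 ≈ 332.2 acres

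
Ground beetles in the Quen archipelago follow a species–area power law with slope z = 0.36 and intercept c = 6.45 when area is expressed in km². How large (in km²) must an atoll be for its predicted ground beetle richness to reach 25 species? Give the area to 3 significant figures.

25 = 6.45 × A^0.36  ⇒  A^0.36 = 25/6.45 = 3.876
ln A = ln(3.876) / 0.36 = 1.3548 / 0.36 = 3.7633
A = e^3.7633 ≈ 43.09 km²

43.1 km²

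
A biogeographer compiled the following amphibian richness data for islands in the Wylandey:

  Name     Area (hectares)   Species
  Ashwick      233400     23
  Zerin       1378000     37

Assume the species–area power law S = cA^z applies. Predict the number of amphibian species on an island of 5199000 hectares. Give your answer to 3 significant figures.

52.8

z = ln(37/23) / ln(1378000/233400) = 0.4754 / 1.7756 = 0.2677
c = 23 / 233400^0.2677 = 23 / 27.37 = 0.8403
S₃ = 0.8403 × 5199000^0.2677 = 0.8403 × 62.83 ≈ 52.8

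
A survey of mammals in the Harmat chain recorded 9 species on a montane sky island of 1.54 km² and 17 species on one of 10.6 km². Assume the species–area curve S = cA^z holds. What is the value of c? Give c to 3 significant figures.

7.81

z = ln(S₂/S₁) / ln(A₂/A₁) = ln(17/9) / ln(10.6/1.54) = 0.6360 / 1.9291 = 0.3297
c = S₁ / A₁^z = 9 / 1.54^0.3297 = 9 / 1.153 = 7.806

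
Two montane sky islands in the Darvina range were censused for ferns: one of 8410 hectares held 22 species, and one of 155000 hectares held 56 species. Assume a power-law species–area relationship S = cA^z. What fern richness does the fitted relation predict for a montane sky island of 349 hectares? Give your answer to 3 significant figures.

7.93

z = ln(56/22) / ln(155000/8410) = 0.9343 / 2.9140 = 0.3206
c = 22 / 8410^0.3206 = 22 / 18.13 = 1.213
S₃ = 1.213 × 349^0.3206 = 1.213 × 6.536 ≈ 7.931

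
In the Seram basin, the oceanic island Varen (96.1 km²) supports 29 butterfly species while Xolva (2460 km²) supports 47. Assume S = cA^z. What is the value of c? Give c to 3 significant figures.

14.7

z = ln(S₂/S₁) / ln(A₂/A₁) = ln(47/29) / ln(2460/96.1) = 0.4829 / 3.2425 = 0.1489
c = S₁ / A₁^z = 29 / 96.1^0.1489 = 29 / 1.974 = 14.69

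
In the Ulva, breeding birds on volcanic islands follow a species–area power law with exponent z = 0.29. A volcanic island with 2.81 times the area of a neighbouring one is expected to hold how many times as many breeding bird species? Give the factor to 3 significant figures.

S₂/S₁ = (A₂/A₁)^z = 2.81^0.29
ln(S₂/S₁) = 0.29 × ln 2.81 = 0.29 × 1.0332 = 0.2996
S₂/S₁ = e^0.2996 ≈ 1.349

1.35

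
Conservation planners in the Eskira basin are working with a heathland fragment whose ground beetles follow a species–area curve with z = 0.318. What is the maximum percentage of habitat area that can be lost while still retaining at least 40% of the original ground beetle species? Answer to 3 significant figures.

Need (A_new/A_old)^0.318 = 0.4, so A_new/A_old = 0.4^(1/0.318) = 0.4^3.145
ln(A_new/A_old) = ln 0.4 / 0.318 = -0.9163 / 0.318 = -2.8814
A_new/A_old = e^-2.8814 ≈ 0.05606
Fraction that can be lost = 1 − 0.05606 = 0.9439

94.4%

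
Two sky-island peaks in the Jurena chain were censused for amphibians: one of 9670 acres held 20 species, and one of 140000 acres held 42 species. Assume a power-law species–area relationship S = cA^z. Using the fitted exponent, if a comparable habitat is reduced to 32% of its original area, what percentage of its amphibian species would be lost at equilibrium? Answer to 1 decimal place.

z = ln(42/20) / ln(140000/9670) = 0.7419 / 2.6726 = 0.2776
S_new/S_old = (A_new/A_old)^z = 0.32^0.2776 = exp(0.2776 × -1.1394) = 0.7288
Fraction lost = 1 − 0.7288 = 0.2712

27.1%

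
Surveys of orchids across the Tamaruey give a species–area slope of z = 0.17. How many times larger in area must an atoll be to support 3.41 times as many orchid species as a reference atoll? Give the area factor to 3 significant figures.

(A₂/A₁)^0.17 = 3.41, so A₂/A₁ = 3.41^(1/0.17) = 3.41^5.882
ln(A₂/A₁) = ln 3.41 / 0.17 = 1.2267 / 0.17 = 7.2160
A₂/A₁ = e^7.2160 ≈ 1361

1360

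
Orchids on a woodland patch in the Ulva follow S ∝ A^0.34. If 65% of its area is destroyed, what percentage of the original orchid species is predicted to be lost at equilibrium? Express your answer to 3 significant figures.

S_new/S_old = (A_new/A_old)^z = 0.35^0.34
= exp(0.34 × ln 0.35) = exp(0.34 × -1.0498) = exp(-0.3569) ≈ 0.6998
Fraction lost = 1 − 0.6998 = 0.3002

30.0%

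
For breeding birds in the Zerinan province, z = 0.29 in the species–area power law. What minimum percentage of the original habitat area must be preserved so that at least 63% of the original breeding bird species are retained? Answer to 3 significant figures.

20.3%

Need (A_new/A_old)^0.29 = 0.63, so A_new/A_old = 0.63^(1/0.29) = 0.63^3.448
ln(A_new/A_old) = ln 0.63 / 0.29 = -0.4620 / 0.29 = -1.5932
A_new/A_old = e^-1.5932 ≈ 0.2033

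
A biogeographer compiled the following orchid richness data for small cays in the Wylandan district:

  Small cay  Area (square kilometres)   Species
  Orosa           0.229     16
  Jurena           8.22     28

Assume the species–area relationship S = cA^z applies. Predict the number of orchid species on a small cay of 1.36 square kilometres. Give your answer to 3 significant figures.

21.1

z = ln(28/16) / ln(8.22/0.229) = 0.5596 / 3.5806 = 0.1563
c = 16 / 0.229^0.1563 = 16 / 0.7942 = 20.15
S₃ = 20.15 × 1.36^0.1563 = 20.15 × 1.049 ≈ 21.14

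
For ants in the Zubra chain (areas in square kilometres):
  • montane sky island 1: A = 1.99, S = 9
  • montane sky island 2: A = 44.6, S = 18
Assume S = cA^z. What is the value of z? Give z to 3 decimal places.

0.223

Taking logs: ln S = ln c + z ln A, so z = (ln S₂ − ln S₁)/(ln A₂ − ln A₁).
z = ln(18/9) / ln(44.6/1.99) = ln(2) / ln(22.41) = 0.6931 / 3.1096 = 0.2229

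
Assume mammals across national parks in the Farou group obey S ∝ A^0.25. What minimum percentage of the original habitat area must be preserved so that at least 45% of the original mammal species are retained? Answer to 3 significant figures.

Need (A_new/A_old)^0.25 = 0.45, so A_new/A_old = 0.45^(1/0.25) = 0.45^4
ln(A_new/A_old) = ln 0.45 / 0.25 = -0.7985 / 0.25 = -3.1940
A_new/A_old = e^-3.1940 ≈ 0.04101

4.10%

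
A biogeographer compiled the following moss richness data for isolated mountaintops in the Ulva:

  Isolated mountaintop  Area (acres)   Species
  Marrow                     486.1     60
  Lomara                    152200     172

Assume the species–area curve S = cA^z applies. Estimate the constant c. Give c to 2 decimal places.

z = ln(S₂/S₁) / ln(A₂/A₁) = ln(172/60) / ln(152200/486.1) = 1.0531 / 5.7465 = 0.1833
c = S₁ / A₁^z = 60 / 486.1^0.1833 = 60 / 3.107 = 19.31

19.31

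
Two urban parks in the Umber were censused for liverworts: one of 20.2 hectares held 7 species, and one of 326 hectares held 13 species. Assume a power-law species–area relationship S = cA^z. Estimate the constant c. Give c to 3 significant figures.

3.59

z = ln(S₂/S₁) / ln(A₂/A₁) = ln(13/7) / ln(326/20.2) = 0.6190 / 2.7812 = 0.2226
c = S₁ / A₁^z = 7 / 20.2^0.2226 = 7 / 1.952 = 3.586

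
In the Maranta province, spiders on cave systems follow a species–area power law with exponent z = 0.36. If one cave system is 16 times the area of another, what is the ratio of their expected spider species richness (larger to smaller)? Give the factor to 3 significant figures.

2.71

S₂/S₁ = (A₂/A₁)^z = 16^0.36
ln(S₂/S₁) = 0.36 × ln 16 = 0.36 × 2.7726 = 0.9981
S₂/S₁ = e^0.9981 ≈ 2.713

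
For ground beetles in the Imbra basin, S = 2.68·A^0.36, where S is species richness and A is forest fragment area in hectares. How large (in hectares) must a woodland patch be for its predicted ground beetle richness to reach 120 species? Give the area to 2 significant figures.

120 = 2.68 × A^0.36  ⇒  A^0.36 = 120/2.68 = 44.78
ln A = ln(44.78) / 0.36 = 3.8017 / 0.36 = 10.5602
A = e^10.5602 ≈ 38569 hectares

39000 hectares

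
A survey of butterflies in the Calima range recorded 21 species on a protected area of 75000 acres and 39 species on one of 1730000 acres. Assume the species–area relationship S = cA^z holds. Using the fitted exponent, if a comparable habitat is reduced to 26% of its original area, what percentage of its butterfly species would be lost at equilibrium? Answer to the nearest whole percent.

23%

z = ln(39/21) / ln(1730000/75000) = 0.6190 / 3.1384 = 0.1972
S_new/S_old = (A_new/A_old)^z = 0.26^0.1972 = exp(0.1972 × -1.3471) = 0.7667
Fraction lost = 1 − 0.7667 = 0.2333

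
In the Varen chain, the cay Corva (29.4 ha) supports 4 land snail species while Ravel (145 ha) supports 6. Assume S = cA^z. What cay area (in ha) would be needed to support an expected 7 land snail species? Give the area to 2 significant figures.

z = ln(6/4) / ln(145/29.4) = 0.4055 / 1.5957 = 0.2541
c = 4 / 29.4^0.2541 = 4 / 2.361 = 1.694
A = (7/1.694)^(1/0.2541) ⇒ ln A = ln(4.132)/0.2541 = 5.5834
A = e^5.5834 ≈ 266 ha

270 ha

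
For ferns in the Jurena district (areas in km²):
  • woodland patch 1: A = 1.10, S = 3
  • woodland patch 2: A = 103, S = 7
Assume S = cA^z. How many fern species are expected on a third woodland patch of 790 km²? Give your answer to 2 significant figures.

10

z = ln(7/3) / ln(103/1.1) = 0.8473 / 4.5394 = 0.1867
c = 3 / 1.1^0.1867 = 3 / 1.018 = 2.947
S₃ = 2.947 × 790^0.1867 = 2.947 × 3.474 ≈ 10.24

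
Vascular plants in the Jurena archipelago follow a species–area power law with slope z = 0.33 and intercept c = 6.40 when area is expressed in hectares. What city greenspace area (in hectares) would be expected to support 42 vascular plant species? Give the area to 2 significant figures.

300 hectares

42 = 6.4 × A^0.33  ⇒  A^0.33 = 42/6.4 = 6.562
ln A = ln(6.562) / 0.33 = 1.8814 / 0.33 = 5.7011
A = e^5.7011 ≈ 299.2 hectares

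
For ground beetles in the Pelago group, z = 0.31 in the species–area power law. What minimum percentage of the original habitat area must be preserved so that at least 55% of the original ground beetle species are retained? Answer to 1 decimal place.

Need (A_new/A_old)^0.31 = 0.55, so A_new/A_old = 0.55^(1/0.31) = 0.55^3.226
ln(A_new/A_old) = ln 0.55 / 0.31 = -0.5978 / 0.31 = -1.9285
A_new/A_old = e^-1.9285 ≈ 0.1454

14.5%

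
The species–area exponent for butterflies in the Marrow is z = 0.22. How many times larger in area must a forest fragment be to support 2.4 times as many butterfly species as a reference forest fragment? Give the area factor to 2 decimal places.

53.49

(A₂/A₁)^0.22 = 2.4, so A₂/A₁ = 2.4^(1/0.22) = 2.4^4.545
ln(A₂/A₁) = ln 2.4 / 0.22 = 0.8755 / 0.22 = 3.9794
A₂/A₁ = e^3.9794 ≈ 53.49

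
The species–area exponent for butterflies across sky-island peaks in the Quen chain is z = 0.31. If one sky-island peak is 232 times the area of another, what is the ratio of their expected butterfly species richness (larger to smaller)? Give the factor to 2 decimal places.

S₂/S₁ = (A₂/A₁)^z = 232^0.31
ln(S₂/S₁) = 0.31 × ln 232 = 0.31 × 5.4467 = 1.6885
S₂/S₁ = e^1.6885 ≈ 5.411

5.41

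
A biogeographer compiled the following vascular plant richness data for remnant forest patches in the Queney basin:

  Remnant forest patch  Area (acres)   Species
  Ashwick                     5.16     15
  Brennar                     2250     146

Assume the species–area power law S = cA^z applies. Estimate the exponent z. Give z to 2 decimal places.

0.37

Taking logs: ln S = ln c + z ln A, so z = (ln S₂ − ln S₁)/(ln A₂ − ln A₁).
z = ln(146/15) / ln(2250/5.16) = ln(9.733) / ln(436) = 2.2756 / 6.0777 = 0.3744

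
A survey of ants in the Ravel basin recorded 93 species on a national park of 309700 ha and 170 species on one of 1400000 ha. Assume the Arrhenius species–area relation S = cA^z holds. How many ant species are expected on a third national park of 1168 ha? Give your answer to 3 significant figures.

z = ln(170/93) / ln(1400000/309700) = 0.6032 / 1.5086 = 0.3998
c = 93 / 309700^0.3998 = 93 / 156.8 = 0.5929
S₃ = 0.5929 × 1168^0.3998 = 0.5929 × 16.84 ≈ 9.988

9.99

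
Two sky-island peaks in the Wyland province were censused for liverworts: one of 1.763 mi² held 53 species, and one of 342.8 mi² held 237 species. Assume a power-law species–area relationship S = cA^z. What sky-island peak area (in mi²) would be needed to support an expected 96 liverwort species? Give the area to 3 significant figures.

z = ln(237/53) / ln(342.8/1.763) = 1.4978 / 5.2701 = 0.2842
c = 53 / 1.763^0.2842 = 53 / 1.175 = 45.11
A = (96/45.11)^(1/0.2842) ⇒ ln A = ln(2.128)/0.2842 = 2.6573
A = e^2.6573 ≈ 14.26 mi²

14.3 mi²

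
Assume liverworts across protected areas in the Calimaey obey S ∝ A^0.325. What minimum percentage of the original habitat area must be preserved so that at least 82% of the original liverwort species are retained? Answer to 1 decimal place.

54.3%

Need (A_new/A_old)^0.325 = 0.82, so A_new/A_old = 0.82^(1/0.325) = 0.82^3.077
ln(A_new/A_old) = ln 0.82 / 0.325 = -0.1985 / 0.325 = -0.6106
A_new/A_old = e^-0.6106 ≈ 0.543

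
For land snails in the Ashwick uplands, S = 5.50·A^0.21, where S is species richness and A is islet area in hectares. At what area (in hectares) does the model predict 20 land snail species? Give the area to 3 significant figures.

468 hectares

20 = 5.5 × A^0.21  ⇒  A^0.21 = 20/5.5 = 3.636
ln A = ln(3.636) / 0.21 = 1.2910 / 0.21 = 6.1475
A = e^6.1475 ≈ 467.6 hectares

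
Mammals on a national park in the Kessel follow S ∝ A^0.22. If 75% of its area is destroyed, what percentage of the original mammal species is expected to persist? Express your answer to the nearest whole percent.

S_new/S_old = (A_new/A_old)^z = 0.25^0.22
= exp(0.22 × ln 0.25) = exp(0.22 × -1.3863) = exp(-0.3050) ≈ 0.7371

74%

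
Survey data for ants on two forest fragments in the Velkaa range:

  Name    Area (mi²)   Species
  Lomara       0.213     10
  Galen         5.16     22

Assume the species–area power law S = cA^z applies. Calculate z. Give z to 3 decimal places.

Taking logs: ln S = ln c + z ln A, so z = (ln S₂ − ln S₁)/(ln A₂ − ln A₁).
z = ln(22/10) / ln(5.16/0.213) = ln(2.2) / ln(24.23) = 0.7885 / 3.1874 = 0.2474

0.247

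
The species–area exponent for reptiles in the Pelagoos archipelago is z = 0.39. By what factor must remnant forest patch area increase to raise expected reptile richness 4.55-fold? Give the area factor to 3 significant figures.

48.7

(A₂/A₁)^0.39 = 4.55, so A₂/A₁ = 4.55^(1/0.39) = 4.55^2.564
ln(A₂/A₁) = ln 4.55 / 0.39 = 1.5151 / 0.39 = 3.8849
A₂/A₁ = e^3.8849 ≈ 48.66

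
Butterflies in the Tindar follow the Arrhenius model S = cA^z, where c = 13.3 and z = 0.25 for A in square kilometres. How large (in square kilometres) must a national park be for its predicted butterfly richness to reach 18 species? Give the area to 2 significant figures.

3.4 square kilometres

18 = 13.3 × A^0.25  ⇒  A^0.25 = 18/13.3 = 1.353
ln A = ln(1.353) / 0.25 = 0.3026 / 0.25 = 1.2104
A = e^1.2104 ≈ 3.355 square kilometres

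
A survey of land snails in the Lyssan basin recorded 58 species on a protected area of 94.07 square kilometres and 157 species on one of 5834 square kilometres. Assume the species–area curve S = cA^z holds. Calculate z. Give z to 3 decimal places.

0.241

Taking logs: ln S = ln c + z ln A, so z = (ln S₂ − ln S₁)/(ln A₂ − ln A₁).
z = ln(157/58) / ln(5834/94.07) = ln(2.707) / ln(62.02) = 0.9958 / 4.1274 = 0.2413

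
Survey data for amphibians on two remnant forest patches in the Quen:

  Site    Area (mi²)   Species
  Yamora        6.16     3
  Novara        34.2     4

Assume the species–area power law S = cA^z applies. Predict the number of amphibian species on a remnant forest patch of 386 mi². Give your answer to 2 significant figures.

z = ln(4/3) / ln(34.2/6.16) = 0.2877 / 1.7141 = 0.1678
c = 3 / 6.16^0.1678 = 3 / 1.357 = 2.211
S₃ = 2.211 × 386^0.1678 = 2.211 × 2.717 ≈ 6.008

6.0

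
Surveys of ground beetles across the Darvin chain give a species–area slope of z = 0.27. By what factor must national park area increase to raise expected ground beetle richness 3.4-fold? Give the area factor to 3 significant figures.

(A₂/A₁)^0.27 = 3.4, so A₂/A₁ = 3.4^(1/0.27) = 3.4^3.704
ln(A₂/A₁) = ln 3.4 / 0.27 = 1.2238 / 0.27 = 4.5325
A₂/A₁ = e^4.5325 ≈ 92.99

93.0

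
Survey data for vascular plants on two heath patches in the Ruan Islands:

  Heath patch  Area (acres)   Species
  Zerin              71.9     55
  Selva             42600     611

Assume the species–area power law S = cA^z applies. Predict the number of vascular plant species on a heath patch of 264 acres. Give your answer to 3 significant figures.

89.8

z = ln(611/55) / ln(42600/71.9) = 2.4078 / 6.3843 = 0.3771
c = 55 / 71.9^0.3771 = 55 / 5.015 = 10.97
S₃ = 10.97 × 264^0.3771 = 10.97 × 8.19 ≈ 89.83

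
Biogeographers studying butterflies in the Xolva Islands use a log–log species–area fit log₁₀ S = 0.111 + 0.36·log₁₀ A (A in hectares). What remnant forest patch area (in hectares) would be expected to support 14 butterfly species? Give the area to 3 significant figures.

751 hectares

14 = 1.291 × A^0.36  ⇒  A^0.36 = 14/1.291 = 10.84
ln A = ln(10.84) / 0.36 = 2.3835 / 0.36 = 6.6208
A = e^6.6208 ≈ 750.5 hectares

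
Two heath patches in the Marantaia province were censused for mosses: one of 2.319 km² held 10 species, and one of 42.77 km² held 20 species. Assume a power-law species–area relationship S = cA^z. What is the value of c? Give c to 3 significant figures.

z = ln(S₂/S₁) / ln(A₂/A₁) = ln(20/10) / ln(42.77/2.319) = 0.6931 / 2.9147 = 0.2378
c = S₁ / A₁^z = 10 / 2.319^0.2378 = 10 / 1.221 = 8.187

8.19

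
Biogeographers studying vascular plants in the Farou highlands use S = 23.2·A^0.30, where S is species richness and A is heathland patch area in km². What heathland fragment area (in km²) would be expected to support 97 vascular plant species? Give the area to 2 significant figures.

120 km²

97 = 23.2 × A^0.3  ⇒  A^0.3 = 97/23.2 = 4.181
ln A = ln(4.181) / 0.3 = 1.4306 / 0.3 = 4.7685
A = e^4.7685 ≈ 117.7 km²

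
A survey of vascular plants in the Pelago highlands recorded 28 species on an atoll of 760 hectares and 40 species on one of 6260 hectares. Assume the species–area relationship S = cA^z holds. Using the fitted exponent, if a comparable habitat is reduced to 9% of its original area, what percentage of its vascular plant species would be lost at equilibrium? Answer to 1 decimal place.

33.5%

z = ln(40/28) / ln(6260/760) = 0.3567 / 2.1086 = 0.1692
S_new/S_old = (A_new/A_old)^z = 0.09^0.1692 = exp(0.1692 × -2.4079) = 0.6654
Fraction lost = 1 − 0.6654 = 0.3346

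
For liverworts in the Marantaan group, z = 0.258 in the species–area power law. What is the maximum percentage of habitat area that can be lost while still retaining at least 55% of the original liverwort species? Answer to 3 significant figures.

90.1%

Need (A_new/A_old)^0.258 = 0.55, so A_new/A_old = 0.55^(1/0.258) = 0.55^3.876
ln(A_new/A_old) = ln 0.55 / 0.258 = -0.5978 / 0.258 = -2.3172
A_new/A_old = e^-2.3172 ≈ 0.09855
Fraction that can be lost = 1 − 0.09855 = 0.9015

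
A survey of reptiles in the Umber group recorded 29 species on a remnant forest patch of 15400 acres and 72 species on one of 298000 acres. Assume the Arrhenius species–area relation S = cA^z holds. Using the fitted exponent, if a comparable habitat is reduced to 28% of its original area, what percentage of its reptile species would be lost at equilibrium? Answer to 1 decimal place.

32.3%

z = ln(72/29) / ln(298000/15400) = 0.9094 / 2.9627 = 0.3069
S_new/S_old = (A_new/A_old)^z = 0.28^0.3069 = exp(0.3069 × -1.2730) = 0.6766
Fraction lost = 1 − 0.6766 = 0.3234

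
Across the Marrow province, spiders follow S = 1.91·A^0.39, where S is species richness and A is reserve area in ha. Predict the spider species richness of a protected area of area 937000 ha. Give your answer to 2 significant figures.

S = 1.91 × 937000^0.39 = 1.91 × 213.3 ≈ 407.4

410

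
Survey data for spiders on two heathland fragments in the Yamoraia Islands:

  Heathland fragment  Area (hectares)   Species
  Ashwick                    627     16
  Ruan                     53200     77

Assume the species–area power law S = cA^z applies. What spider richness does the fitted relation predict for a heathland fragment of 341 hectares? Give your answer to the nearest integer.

z = ln(77/16) / ln(53200/627) = 1.5712 / 4.4409 = 0.3538
c = 16 / 627^0.3538 = 16 / 9.766 = 1.638
S₃ = 1.638 × 341^0.3538 = 1.638 × 7.872 ≈ 12.9

13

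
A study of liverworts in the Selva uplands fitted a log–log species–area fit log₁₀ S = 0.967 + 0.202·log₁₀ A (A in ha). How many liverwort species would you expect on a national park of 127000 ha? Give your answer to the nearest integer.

100

S = 9.268 × 127000^0.202
ln S = ln 9.268 + 0.202 × ln 127000 = 2.2266 + 0.202 × 11.7519 = 4.6005
S = e^4.6005 ≈ 99.53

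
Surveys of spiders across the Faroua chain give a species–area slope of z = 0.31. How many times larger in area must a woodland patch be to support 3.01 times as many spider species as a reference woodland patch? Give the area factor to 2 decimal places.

(A₂/A₁)^0.31 = 3.01, so A₂/A₁ = 3.01^(1/0.31) = 3.01^3.226
ln(A₂/A₁) = ln 3.01 / 0.31 = 1.1019 / 0.31 = 3.5546
A₂/A₁ = e^3.5546 ≈ 34.98

34.98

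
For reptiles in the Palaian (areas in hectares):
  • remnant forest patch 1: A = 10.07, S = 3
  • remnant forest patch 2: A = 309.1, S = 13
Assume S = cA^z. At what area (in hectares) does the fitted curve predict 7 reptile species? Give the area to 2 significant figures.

73 hectares

z = ln(13/3) / ln(309.1/10.07) = 1.4663 / 3.4241 = 0.4282
c = 3 / 10.07^0.4282 = 3 / 2.689 = 1.116
A = (7/1.116)^(1/0.4282) ⇒ ln A = ln(6.274)/0.4282 = 4.2881
A = e^4.2881 ≈ 72.83 hectares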